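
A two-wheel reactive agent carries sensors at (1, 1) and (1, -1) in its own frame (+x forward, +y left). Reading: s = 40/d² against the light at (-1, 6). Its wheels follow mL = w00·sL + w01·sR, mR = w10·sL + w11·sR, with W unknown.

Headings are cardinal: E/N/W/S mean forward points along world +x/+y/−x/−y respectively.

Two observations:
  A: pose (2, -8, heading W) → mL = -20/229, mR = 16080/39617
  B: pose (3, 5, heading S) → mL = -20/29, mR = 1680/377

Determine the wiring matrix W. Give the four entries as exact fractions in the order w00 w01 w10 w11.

obs A: pose=(2,-8,W) → sL=40/229, sR=40/173, mL=-20/229, mR=16080/39617
obs B: pose=(3,5,S) → sL=40/29, sR=40/13, mL=-20/29, mR=1680/377
sensor matrix S = [[40/229, 40/173], [40/29, 40/13]]; det S = 3264000/14935609
solve [mL_A; mL_B] = S·[w00; w01] and [mR_A; mR_B] = S·[w10; w11]:
  w00 = -1/2, w01 = 0, w10 = 1, w11 = 1

-1/2 0 1 1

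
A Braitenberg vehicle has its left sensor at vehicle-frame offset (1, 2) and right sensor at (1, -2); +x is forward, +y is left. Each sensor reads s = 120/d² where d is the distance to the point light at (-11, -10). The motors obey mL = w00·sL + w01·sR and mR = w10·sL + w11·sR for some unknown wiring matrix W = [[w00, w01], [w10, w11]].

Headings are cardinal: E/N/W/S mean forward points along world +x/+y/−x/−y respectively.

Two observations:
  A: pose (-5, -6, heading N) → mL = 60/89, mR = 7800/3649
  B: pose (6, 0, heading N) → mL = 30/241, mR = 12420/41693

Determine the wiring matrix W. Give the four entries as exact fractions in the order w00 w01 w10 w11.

0 1/2 1/2 1/2

obs A: pose=(-5,-6,N) → sL=120/41, sR=120/89, mL=60/89, mR=7800/3649
obs B: pose=(6,0,N) → sL=60/173, sR=60/241, mL=30/241, mR=12420/41693
sensor matrix S = [[120/41, 120/89], [60/173, 60/241]]; det S = 39715200/152137757
solve [mL_A; mL_B] = S·[w00; w01] and [mR_A; mR_B] = S·[w10; w11]:
  w00 = 0, w01 = 1/2, w10 = 1/2, w11 = 1/2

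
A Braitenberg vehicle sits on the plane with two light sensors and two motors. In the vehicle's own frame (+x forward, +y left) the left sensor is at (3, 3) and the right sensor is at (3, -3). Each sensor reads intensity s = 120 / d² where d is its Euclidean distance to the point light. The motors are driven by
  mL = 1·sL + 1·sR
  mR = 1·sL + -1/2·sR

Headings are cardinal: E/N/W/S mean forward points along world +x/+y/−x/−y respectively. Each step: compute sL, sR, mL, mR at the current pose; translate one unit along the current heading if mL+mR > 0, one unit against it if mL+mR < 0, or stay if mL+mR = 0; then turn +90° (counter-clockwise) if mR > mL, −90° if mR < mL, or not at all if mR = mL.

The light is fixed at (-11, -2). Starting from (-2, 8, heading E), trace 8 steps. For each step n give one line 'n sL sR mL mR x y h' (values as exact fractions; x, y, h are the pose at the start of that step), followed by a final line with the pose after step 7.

n=0: pose=(-2,8,E); sL=120/313, sR=120/193; mL=60720/60409, mR=4380/60409; mL+mR=65100/60409 → advance +1; mR−mL=-180/193 → turn -1·90°
n=1: pose=(-1,8,S); sL=60/109, sR=60/49; mL=9480/5341, mR=-330/5341; mL+mR=9150/5341 → advance +1; mR−mL=-90/49 → turn -1·90°
n=2: pose=(-1,7,W); sL=24/17, sR=120/193; mL=6672/3281, mR=3612/3281; mL+mR=10284/3281 → advance +1; mR−mL=-180/193 → turn -1·90°
n=3: pose=(-2,7,N); sL=2/3, sR=5/12; mL=13/12, mR=11/24; mL+mR=37/24 → advance +1; mR−mL=-5/8 → turn -1·90°
n=4: pose=(-2,8,E); sL=120/313, sR=120/193; mL=60720/60409, mR=4380/60409; mL+mR=65100/60409 → advance +1; mR−mL=-180/193 → turn -1·90°
n=5: pose=(-1,8,S); sL=60/109, sR=60/49; mL=9480/5341, mR=-330/5341; mL+mR=9150/5341 → advance +1; mR−mL=-90/49 → turn -1·90°
n=6: pose=(-1,7,W); sL=24/17, sR=120/193; mL=6672/3281, mR=3612/3281; mL+mR=10284/3281 → advance +1; mR−mL=-180/193 → turn -1·90°
n=7: pose=(-2,7,N); sL=2/3, sR=5/12; mL=13/12, mR=11/24; mL+mR=37/24 → advance +1; mR−mL=-5/8 → turn -1·90°

0 120/313 120/193 60720/60409 4380/60409 -2 8 E
1 60/109 60/49 9480/5341 -330/5341 -1 8 S
2 24/17 120/193 6672/3281 3612/3281 -1 7 W
3 2/3 5/12 13/12 11/24 -2 7 N
4 120/313 120/193 60720/60409 4380/60409 -2 8 E
5 60/109 60/49 9480/5341 -330/5341 -1 8 S
6 24/17 120/193 6672/3281 3612/3281 -1 7 W
7 2/3 5/12 13/12 11/24 -2 7 N
final -2 8 E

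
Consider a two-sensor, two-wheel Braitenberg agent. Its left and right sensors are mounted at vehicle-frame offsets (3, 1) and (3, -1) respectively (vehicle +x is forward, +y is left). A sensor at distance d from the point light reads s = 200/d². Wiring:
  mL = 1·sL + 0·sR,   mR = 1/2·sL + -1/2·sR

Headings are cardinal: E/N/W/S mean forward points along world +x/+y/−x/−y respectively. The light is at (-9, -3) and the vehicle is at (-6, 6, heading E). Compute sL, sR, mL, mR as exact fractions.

25/17 2 25/17 -9/34

left sensor world pos  = (-3, 7); dL² = 136
right sensor world pos = (-3, 5); dR² = 100
sL = 200/136 = 25/17
sR = 200/100 = 2
mL = 1·sL + 0·sR = 25/17
mR = 1/2·sL + -1/2·sR = -9/34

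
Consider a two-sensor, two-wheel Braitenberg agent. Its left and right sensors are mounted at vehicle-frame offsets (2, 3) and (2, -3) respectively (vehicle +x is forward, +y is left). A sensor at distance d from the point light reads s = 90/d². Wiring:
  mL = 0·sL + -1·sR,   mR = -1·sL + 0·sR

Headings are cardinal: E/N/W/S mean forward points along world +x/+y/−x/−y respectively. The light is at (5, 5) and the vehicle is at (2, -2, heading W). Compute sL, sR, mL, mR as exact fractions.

left sensor world pos  = (0, -5); dL² = 125
right sensor world pos = (0, 1); dR² = 41
sL = 90/125 = 18/25
sR = 90/41 = 90/41
mL = 0·sL + -1·sR = -90/41
mR = -1·sL + 0·sR = -18/25

18/25 90/41 -90/41 -18/25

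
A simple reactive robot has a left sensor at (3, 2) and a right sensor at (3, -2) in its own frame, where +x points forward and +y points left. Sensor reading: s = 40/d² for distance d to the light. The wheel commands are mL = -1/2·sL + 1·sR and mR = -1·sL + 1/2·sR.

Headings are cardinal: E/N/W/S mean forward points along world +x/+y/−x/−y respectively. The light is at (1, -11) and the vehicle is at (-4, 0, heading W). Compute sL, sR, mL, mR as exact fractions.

8/29 40/233 228/6757 -1284/6757

left sensor world pos  = (-7, -2); dL² = 145
right sensor world pos = (-7, 2); dR² = 233
sL = 40/145 = 8/29
sR = 40/233 = 40/233
mL = -1/2·sL + 1·sR = 228/6757
mR = -1·sL + 1/2·sR = -1284/6757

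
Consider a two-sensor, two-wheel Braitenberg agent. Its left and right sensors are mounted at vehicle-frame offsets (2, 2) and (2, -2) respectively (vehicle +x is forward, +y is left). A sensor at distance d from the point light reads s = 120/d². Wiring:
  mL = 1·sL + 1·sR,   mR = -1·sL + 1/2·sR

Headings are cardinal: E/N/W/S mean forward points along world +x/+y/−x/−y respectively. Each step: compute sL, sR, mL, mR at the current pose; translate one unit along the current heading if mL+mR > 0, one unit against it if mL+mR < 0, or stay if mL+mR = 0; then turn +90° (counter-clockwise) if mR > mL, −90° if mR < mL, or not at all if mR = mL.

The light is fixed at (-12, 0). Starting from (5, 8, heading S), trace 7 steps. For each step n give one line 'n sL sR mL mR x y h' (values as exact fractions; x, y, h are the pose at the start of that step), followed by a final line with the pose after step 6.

n=0: pose=(5,8,S); sL=120/397, sR=40/87; mL=26320/34539, mR=-2500/34539; mL+mR=20/29 → advance +1; mR−mL=-28820/34539 → turn -1·90°
n=1: pose=(5,7,W); sL=12/25, sR=20/51; mL=1112/1275, mR=-362/1275; mL+mR=10/17 → advance +1; mR−mL=-1474/1275 → turn -1·90°
n=2: pose=(4,7,N); sL=120/277, sR=8/27; mL=5456/7479, mR=-2132/7479; mL+mR=4/9 → advance +1; mR−mL=-7588/7479 → turn -1·90°
n=3: pose=(4,8,E); sL=15/53, sR=1/3; mL=98/159, mR=-37/318; mL+mR=1/2 → advance +1; mR−mL=-233/318 → turn -1·90°
n=4: pose=(5,8,S); sL=120/397, sR=40/87; mL=26320/34539, mR=-2500/34539; mL+mR=20/29 → advance +1; mR−mL=-28820/34539 → turn -1·90°
n=5: pose=(5,7,W); sL=12/25, sR=20/51; mL=1112/1275, mR=-362/1275; mL+mR=10/17 → advance +1; mR−mL=-1474/1275 → turn -1·90°
n=6: pose=(4,7,N); sL=120/277, sR=8/27; mL=5456/7479, mR=-2132/7479; mL+mR=4/9 → advance +1; mR−mL=-7588/7479 → turn -1·90°

0 120/397 40/87 26320/34539 -2500/34539 5 8 S
1 12/25 20/51 1112/1275 -362/1275 5 7 W
2 120/277 8/27 5456/7479 -2132/7479 4 7 N
3 15/53 1/3 98/159 -37/318 4 8 E
4 120/397 40/87 26320/34539 -2500/34539 5 8 S
5 12/25 20/51 1112/1275 -362/1275 5 7 W
6 120/277 8/27 5456/7479 -2132/7479 4 7 N
final 4 8 E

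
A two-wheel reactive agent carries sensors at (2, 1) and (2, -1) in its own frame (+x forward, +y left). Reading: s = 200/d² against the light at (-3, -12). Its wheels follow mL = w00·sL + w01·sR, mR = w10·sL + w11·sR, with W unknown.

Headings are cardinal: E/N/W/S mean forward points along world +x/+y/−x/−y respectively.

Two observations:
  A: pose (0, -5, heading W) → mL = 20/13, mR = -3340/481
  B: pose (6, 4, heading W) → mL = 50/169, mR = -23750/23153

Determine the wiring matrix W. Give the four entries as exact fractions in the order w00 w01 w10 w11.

0 1/2 -1 -1/2

obs A: pose=(0,-5,W) → sL=200/37, sR=40/13, mL=20/13, mR=-3340/481
obs B: pose=(6,4,W) → sL=100/137, sR=100/169, mL=50/169, mR=-23750/23153
sensor matrix S = [[200/37, 40/13], [100/137, 100/169]]; det S = 816000/856661
solve [mL_A; mL_B] = S·[w00; w01] and [mR_A; mR_B] = S·[w10; w11]:
  w00 = 0, w01 = 1/2, w10 = -1, w11 = -1/2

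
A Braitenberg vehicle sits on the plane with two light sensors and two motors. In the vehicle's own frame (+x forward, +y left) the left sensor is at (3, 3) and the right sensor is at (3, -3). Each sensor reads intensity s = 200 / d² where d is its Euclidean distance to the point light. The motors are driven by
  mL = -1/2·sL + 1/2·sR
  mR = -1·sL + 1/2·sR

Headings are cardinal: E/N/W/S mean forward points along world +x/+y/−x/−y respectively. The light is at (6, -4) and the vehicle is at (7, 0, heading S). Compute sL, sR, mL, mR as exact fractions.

left sensor world pos  = (10, -3); dL² = 17
right sensor world pos = (4, -3); dR² = 5
sL = 200/17 = 200/17
sR = 200/5 = 40
mL = -1/2·sL + 1/2·sR = 240/17
mR = -1·sL + 1/2·sR = 140/17

200/17 40 240/17 140/17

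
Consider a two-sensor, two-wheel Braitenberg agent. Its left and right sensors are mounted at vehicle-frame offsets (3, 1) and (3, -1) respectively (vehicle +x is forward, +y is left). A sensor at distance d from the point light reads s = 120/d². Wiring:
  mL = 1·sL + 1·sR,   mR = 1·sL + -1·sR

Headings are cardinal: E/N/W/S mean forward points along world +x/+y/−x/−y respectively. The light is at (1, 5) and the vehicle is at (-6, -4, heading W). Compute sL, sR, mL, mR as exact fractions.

left sensor world pos  = (-9, -5); dL² = 200
right sensor world pos = (-9, -3); dR² = 164
sL = 120/200 = 3/5
sR = 120/164 = 30/41
mL = 1·sL + 1·sR = 273/205
mR = 1·sL + -1·sR = -27/205

3/5 30/41 273/205 -27/205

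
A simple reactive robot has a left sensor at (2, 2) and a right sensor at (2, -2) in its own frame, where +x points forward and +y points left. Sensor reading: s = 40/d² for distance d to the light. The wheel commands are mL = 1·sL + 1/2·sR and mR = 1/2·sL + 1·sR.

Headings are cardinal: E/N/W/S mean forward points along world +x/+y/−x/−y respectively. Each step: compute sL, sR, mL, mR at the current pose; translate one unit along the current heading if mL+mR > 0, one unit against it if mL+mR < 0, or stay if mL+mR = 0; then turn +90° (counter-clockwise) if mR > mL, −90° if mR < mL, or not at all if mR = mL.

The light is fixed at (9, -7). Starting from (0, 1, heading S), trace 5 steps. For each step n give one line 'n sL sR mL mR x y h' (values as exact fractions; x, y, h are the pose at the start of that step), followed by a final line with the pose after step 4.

0 8/17 40/157 1596/2669 1308/2669 0 1 S
1 20/73 20/101 2750/7373 2470/7373 0 0 W
2 8/45 8/29 412/1305 476/1305 -1 0 N
3 2/9 10/61 167/549 151/549 -1 1 W
4 40/269 40/181 12620/48689 14380/48689 -2 1 N
final -2 2 W

n=0: pose=(0,1,S); sL=8/17, sR=40/157; mL=1596/2669, mR=1308/2669; mL+mR=2904/2669 → advance +1; mR−mL=-288/2669 → turn -1·90°
n=1: pose=(0,0,W); sL=20/73, sR=20/101; mL=2750/7373, mR=2470/7373; mL+mR=5220/7373 → advance +1; mR−mL=-280/7373 → turn -1·90°
n=2: pose=(-1,0,N); sL=8/45, sR=8/29; mL=412/1305, mR=476/1305; mL+mR=296/435 → advance +1; mR−mL=64/1305 → turn +1·90°
n=3: pose=(-1,1,W); sL=2/9, sR=10/61; mL=167/549, mR=151/549; mL+mR=106/183 → advance +1; mR−mL=-16/549 → turn -1·90°
n=4: pose=(-2,1,N); sL=40/269, sR=40/181; mL=12620/48689, mR=14380/48689; mL+mR=27000/48689 → advance +1; mR−mL=1760/48689 → turn +1·90°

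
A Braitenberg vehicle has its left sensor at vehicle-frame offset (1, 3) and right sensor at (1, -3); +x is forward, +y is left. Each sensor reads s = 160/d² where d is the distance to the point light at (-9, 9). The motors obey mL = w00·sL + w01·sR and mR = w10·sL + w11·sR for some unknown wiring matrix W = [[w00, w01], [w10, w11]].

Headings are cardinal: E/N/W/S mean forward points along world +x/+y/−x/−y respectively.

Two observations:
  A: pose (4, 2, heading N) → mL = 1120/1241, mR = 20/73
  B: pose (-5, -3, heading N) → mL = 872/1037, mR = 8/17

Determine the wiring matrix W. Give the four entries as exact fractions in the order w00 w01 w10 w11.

obs A: pose=(4,2,N) → sL=20/17, sR=40/73, mL=1120/1241, mR=20/73
obs B: pose=(-5,-3,N) → sL=80/61, sR=16/17, mL=872/1037, mR=8/17
sensor matrix S = [[20/17, 40/73], [80/61, 16/17]]; det S = 500160/1286917
solve [mL_A; mL_B] = S·[w00; w01] and [mR_A; mR_B] = S·[w10; w11]:
  w00 = 1, w01 = -1/2, w10 = 0, w11 = 1/2

1 -1/2 0 1/2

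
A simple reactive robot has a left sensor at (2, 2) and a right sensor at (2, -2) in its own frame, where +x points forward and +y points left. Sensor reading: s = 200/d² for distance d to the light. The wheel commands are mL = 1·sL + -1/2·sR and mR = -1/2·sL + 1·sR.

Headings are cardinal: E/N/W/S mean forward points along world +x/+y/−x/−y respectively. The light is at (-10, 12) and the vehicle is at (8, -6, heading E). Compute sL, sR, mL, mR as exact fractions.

25/82 1/4 59/328 4/41

left sensor world pos  = (10, -4); dL² = 656
right sensor world pos = (10, -8); dR² = 800
sL = 200/656 = 25/82
sR = 200/800 = 1/4
mL = 1·sL + -1/2·sR = 59/328
mR = -1/2·sL + 1·sR = 4/41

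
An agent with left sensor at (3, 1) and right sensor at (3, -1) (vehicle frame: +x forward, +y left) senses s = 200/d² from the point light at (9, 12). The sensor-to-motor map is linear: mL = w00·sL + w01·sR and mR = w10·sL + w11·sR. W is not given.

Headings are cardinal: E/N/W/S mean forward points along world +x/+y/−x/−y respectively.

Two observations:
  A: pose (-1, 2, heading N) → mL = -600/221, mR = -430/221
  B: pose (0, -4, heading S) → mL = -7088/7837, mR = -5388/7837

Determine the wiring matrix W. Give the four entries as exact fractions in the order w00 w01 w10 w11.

obs A: pose=(-1,2,N) → sL=20/17, sR=20/13, mL=-600/221, mR=-430/221
obs B: pose=(0,-4,S) → sL=8/17, sR=200/461, mL=-7088/7837, mR=-5388/7837
sensor matrix S = [[20/17, 20/13], [8/17, 200/461]]; det S = -1280/5993
solve [mL_A; mL_B] = S·[w00; w01] and [mR_A; mR_B] = S·[w10; w11]:
  w00 = -1, w01 = -1, w10 = -1, w11 = -1/2

-1 -1 -1 -1/2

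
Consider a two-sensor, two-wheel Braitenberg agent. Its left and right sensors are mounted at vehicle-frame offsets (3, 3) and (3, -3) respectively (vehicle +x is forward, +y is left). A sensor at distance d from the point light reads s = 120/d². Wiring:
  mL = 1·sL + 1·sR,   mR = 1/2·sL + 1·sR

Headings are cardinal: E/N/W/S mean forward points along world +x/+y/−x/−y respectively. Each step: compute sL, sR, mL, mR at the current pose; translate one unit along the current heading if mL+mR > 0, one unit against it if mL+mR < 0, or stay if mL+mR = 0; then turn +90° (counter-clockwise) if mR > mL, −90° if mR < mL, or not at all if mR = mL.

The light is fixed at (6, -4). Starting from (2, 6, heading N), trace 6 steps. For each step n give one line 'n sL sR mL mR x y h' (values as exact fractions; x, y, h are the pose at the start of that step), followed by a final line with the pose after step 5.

0 60/109 12/17 2328/1853 1818/1853 2 6 N
1 120/197 24/13 6288/2561 5508/2561 2 7 E
2 15/8 6/5 123/40 171/80 3 7 S
3 24/17 24/41 1392/697 900/697 3 6 W
4 60/109 12/17 2328/1853 1818/1853 2 6 N
5 120/197 24/13 6288/2561 5508/2561 2 7 E
final 3 7 S

n=0: pose=(2,6,N); sL=60/109, sR=12/17; mL=2328/1853, mR=1818/1853; mL+mR=4146/1853 → advance +1; mR−mL=-30/109 → turn -1·90°
n=1: pose=(2,7,E); sL=120/197, sR=24/13; mL=6288/2561, mR=5508/2561; mL+mR=11796/2561 → advance +1; mR−mL=-60/197 → turn -1·90°
n=2: pose=(3,7,S); sL=15/8, sR=6/5; mL=123/40, mR=171/80; mL+mR=417/80 → advance +1; mR−mL=-15/16 → turn -1·90°
n=3: pose=(3,6,W); sL=24/17, sR=24/41; mL=1392/697, mR=900/697; mL+mR=2292/697 → advance +1; mR−mL=-12/17 → turn -1·90°
n=4: pose=(2,6,N); sL=60/109, sR=12/17; mL=2328/1853, mR=1818/1853; mL+mR=4146/1853 → advance +1; mR−mL=-30/109 → turn -1·90°
n=5: pose=(2,7,E); sL=120/197, sR=24/13; mL=6288/2561, mR=5508/2561; mL+mR=11796/2561 → advance +1; mR−mL=-60/197 → turn -1·90°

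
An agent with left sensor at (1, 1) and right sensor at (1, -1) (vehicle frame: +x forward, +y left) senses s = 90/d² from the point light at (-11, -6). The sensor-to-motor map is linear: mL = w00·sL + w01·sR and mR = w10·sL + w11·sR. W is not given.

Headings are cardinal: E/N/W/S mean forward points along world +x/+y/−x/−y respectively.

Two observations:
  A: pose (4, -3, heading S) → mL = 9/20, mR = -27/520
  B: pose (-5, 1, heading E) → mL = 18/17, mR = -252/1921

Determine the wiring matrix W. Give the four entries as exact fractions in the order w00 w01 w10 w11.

0 1 1/2 -1/2

obs A: pose=(4,-3,S) → sL=9/26, sR=9/20, mL=9/20, mR=-27/520
obs B: pose=(-5,1,E) → sL=90/113, sR=18/17, mL=18/17, mR=-252/1921
sensor matrix S = [[9/26, 9/20], [90/113, 18/17]]; det S = 405/49946
solve [mL_A; mL_B] = S·[w00; w01] and [mR_A; mR_B] = S·[w10; w11]:
  w00 = 0, w01 = 1, w10 = 1/2, w11 = -1/2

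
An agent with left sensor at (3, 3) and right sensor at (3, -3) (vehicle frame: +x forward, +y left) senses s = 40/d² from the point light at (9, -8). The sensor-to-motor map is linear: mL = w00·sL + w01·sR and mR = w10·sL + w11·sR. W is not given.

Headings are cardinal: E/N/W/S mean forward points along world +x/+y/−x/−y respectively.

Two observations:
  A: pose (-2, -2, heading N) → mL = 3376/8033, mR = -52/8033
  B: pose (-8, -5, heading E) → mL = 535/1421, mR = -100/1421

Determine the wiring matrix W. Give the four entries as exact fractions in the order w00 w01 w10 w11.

obs A: pose=(-2,-2,N) → sL=40/277, sR=8/29, mL=3376/8033, mR=-52/8033
obs B: pose=(-8,-5,E) → sL=5/29, sR=10/49, mL=535/1421, mR=-100/1421
sensor matrix S = [[40/277, 8/29], [5/29, 10/49]]; det S = -206520/11414893
solve [mL_A; mL_B] = S·[w00; w01] and [mR_A; mR_B] = S·[w10; w11]:
  w00 = 1, w01 = 1, w10 = -1, w11 = 1/2

1 1 -1 1/2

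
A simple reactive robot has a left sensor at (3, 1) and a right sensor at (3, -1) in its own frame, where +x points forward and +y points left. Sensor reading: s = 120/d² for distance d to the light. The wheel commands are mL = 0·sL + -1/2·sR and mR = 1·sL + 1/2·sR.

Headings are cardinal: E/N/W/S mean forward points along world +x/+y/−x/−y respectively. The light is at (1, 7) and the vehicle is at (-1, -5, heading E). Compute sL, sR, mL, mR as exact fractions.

left sensor world pos  = (2, -4); dL² = 122
right sensor world pos = (2, -6); dR² = 170
sL = 120/122 = 60/61
sR = 120/170 = 12/17
mL = 0·sL + -1/2·sR = -6/17
mR = 1·sL + 1/2·sR = 1386/1037

60/61 12/17 -6/17 1386/1037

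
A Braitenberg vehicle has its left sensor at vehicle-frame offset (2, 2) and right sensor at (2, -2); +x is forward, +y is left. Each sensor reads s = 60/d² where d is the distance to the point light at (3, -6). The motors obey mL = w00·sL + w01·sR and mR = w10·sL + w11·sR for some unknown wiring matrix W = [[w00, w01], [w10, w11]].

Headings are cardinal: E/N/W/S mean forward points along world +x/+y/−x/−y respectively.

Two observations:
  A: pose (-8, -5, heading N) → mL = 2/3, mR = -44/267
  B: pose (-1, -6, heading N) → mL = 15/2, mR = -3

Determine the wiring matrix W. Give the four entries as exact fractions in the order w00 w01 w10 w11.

obs A: pose=(-8,-5,N) → sL=30/89, sR=2/3, mL=2/3, mR=-44/267
obs B: pose=(-1,-6,N) → sL=3/2, sR=15/2, mL=15/2, mR=-3
sensor matrix S = [[30/89, 2/3], [3/2, 15/2]]; det S = 136/89
solve [mL_A; mL_B] = S·[w00; w01] and [mR_A; mR_B] = S·[w10; w11]:
  w00 = 0, w01 = 1, w10 = 1/2, w11 = -1/2

0 1 1/2 -1/2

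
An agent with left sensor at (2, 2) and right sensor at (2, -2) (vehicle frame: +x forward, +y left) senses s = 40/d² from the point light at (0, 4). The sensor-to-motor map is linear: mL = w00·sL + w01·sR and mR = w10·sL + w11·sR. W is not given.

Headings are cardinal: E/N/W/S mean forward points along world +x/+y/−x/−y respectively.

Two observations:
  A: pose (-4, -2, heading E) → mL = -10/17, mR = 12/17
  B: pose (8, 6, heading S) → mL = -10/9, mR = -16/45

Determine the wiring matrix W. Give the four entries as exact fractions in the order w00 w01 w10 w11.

0 -1 1/2 -1/2

obs A: pose=(-4,-2,E) → sL=2, sR=10/17, mL=-10/17, mR=12/17
obs B: pose=(8,6,S) → sL=2/5, sR=10/9, mL=-10/9, mR=-16/45
sensor matrix S = [[2, 10/17], [2/5, 10/9]]; det S = 304/153
solve [mL_A; mL_B] = S·[w00; w01] and [mR_A; mR_B] = S·[w10; w11]:
  w00 = 0, w01 = -1, w10 = 1/2, w11 = -1/2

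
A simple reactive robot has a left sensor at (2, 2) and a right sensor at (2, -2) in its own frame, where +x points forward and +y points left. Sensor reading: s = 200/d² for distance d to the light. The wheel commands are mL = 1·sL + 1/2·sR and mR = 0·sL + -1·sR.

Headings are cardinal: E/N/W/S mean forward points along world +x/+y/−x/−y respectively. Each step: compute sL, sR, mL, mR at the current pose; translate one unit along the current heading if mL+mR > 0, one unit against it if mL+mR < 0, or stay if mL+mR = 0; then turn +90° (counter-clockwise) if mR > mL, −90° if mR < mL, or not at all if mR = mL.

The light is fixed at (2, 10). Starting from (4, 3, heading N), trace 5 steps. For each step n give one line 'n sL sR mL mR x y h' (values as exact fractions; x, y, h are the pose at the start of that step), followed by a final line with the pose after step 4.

0 8 200/41 428/41 -200/41 4 3 N
1 25/4 5/2 15/2 -5/2 4 4 E
2 200/89 40/13 4380/1157 -40/13 5 4 S
3 100/41 100/13 3350/533 -100/13 5 3 W
4 200/29 200/61 15100/1769 -200/61 6 3 N
final 6 4 E

n=0: pose=(4,3,N); sL=8, sR=200/41; mL=428/41, mR=-200/41; mL+mR=228/41 → advance +1; mR−mL=-628/41 → turn -1·90°
n=1: pose=(4,4,E); sL=25/4, sR=5/2; mL=15/2, mR=-5/2; mL+mR=5 → advance +1; mR−mL=-10 → turn -1·90°
n=2: pose=(5,4,S); sL=200/89, sR=40/13; mL=4380/1157, mR=-40/13; mL+mR=820/1157 → advance +1; mR−mL=-7940/1157 → turn -1·90°
n=3: pose=(5,3,W); sL=100/41, sR=100/13; mL=3350/533, mR=-100/13; mL+mR=-750/533 → advance -1; mR−mL=-7450/533 → turn -1·90°
n=4: pose=(6,3,N); sL=200/29, sR=200/61; mL=15100/1769, mR=-200/61; mL+mR=9300/1769 → advance +1; mR−mL=-20900/1769 → turn -1·90°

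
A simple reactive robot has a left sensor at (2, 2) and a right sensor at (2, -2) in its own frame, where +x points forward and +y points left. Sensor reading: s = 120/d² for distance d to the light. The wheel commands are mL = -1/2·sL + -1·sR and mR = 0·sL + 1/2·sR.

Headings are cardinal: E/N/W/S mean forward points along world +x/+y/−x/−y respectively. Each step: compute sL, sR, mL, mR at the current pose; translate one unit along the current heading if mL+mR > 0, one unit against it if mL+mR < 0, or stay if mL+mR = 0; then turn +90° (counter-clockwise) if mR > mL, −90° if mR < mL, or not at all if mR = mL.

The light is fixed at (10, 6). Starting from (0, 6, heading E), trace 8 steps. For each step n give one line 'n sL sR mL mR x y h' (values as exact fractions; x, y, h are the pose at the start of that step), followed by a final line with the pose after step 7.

n=0: pose=(0,6,E); sL=30/17, sR=30/17; mL=-45/17, mR=15/17; mL+mR=-30/17 → advance -1; mR−mL=60/17 → turn +1·90°
n=1: pose=(-1,6,N); sL=120/173, sR=24/17; mL=-5172/2941, mR=12/17; mL+mR=-3096/2941 → advance -1; mR−mL=7248/2941 → turn +1·90°
n=2: pose=(-1,5,W); sL=60/89, sR=12/17; mL=-1578/1513, mR=6/17; mL+mR=-1044/1513 → advance -1; mR−mL=2112/1513 → turn +1·90°
n=3: pose=(0,5,S); sL=120/73, sR=40/51; mL=-5980/3723, mR=20/51; mL+mR=-4520/3723 → advance -1; mR−mL=2480/1241 → turn +1·90°
n=4: pose=(0,6,E); sL=30/17, sR=30/17; mL=-45/17, mR=15/17; mL+mR=-30/17 → advance -1; mR−mL=60/17 → turn +1·90°
n=5: pose=(-1,6,N); sL=120/173, sR=24/17; mL=-5172/2941, mR=12/17; mL+mR=-3096/2941 → advance -1; mR−mL=7248/2941 → turn +1·90°
n=6: pose=(-1,5,W); sL=60/89, sR=12/17; mL=-1578/1513, mR=6/17; mL+mR=-1044/1513 → advance -1; mR−mL=2112/1513 → turn +1·90°
n=7: pose=(0,5,S); sL=120/73, sR=40/51; mL=-5980/3723, mR=20/51; mL+mR=-4520/3723 → advance -1; mR−mL=2480/1241 → turn +1·90°

0 30/17 30/17 -45/17 15/17 0 6 E
1 120/173 24/17 -5172/2941 12/17 -1 6 N
2 60/89 12/17 -1578/1513 6/17 -1 5 W
3 120/73 40/51 -5980/3723 20/51 0 5 S
4 30/17 30/17 -45/17 15/17 0 6 E
5 120/173 24/17 -5172/2941 12/17 -1 6 N
6 60/89 12/17 -1578/1513 6/17 -1 5 W
7 120/73 40/51 -5980/3723 20/51 0 5 S
final 0 6 E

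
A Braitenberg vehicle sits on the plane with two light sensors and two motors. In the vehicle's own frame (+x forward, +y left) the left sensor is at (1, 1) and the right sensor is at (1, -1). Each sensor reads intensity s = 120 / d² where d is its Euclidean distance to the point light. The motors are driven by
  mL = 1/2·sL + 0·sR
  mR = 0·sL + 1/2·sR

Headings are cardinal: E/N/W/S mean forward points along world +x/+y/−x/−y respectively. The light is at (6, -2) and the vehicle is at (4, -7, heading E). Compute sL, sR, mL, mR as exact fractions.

left sensor world pos  = (5, -6); dL² = 17
right sensor world pos = (5, -8); dR² = 37
sL = 120/17 = 120/17
sR = 120/37 = 120/37
mL = 1/2·sL + 0·sR = 60/17
mR = 0·sL + 1/2·sR = 60/37

120/17 120/37 60/17 60/37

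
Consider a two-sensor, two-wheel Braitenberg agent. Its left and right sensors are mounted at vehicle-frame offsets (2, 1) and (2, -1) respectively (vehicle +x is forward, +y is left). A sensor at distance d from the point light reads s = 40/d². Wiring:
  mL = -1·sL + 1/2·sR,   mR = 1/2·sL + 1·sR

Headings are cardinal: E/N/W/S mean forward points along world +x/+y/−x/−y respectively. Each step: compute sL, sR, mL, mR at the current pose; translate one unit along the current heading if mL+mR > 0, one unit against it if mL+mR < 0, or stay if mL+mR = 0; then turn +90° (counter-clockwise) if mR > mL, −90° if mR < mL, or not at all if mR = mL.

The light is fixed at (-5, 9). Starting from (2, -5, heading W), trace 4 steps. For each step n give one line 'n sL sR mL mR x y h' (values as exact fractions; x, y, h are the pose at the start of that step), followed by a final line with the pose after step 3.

0 4/25 20/97 -138/2425 694/2425 2 -5 W
1 8/61 40/281 -1028/17141 3564/17141 1 -5 S
2 2/13 1/8 -19/208 21/104 1 -6 E
3 8/41 40/233 -1044/9553 2572/9553 2 -6 N
final 2 -5 W

n=0: pose=(2,-5,W); sL=4/25, sR=20/97; mL=-138/2425, mR=694/2425; mL+mR=556/2425 → advance +1; mR−mL=832/2425 → turn +1·90°
n=1: pose=(1,-5,S); sL=8/61, sR=40/281; mL=-1028/17141, mR=3564/17141; mL+mR=2536/17141 → advance +1; mR−mL=4592/17141 → turn +1·90°
n=2: pose=(1,-6,E); sL=2/13, sR=1/8; mL=-19/208, mR=21/104; mL+mR=23/208 → advance +1; mR−mL=61/208 → turn +1·90°
n=3: pose=(2,-6,N); sL=8/41, sR=40/233; mL=-1044/9553, mR=2572/9553; mL+mR=1528/9553 → advance +1; mR−mL=3616/9553 → turn +1·90°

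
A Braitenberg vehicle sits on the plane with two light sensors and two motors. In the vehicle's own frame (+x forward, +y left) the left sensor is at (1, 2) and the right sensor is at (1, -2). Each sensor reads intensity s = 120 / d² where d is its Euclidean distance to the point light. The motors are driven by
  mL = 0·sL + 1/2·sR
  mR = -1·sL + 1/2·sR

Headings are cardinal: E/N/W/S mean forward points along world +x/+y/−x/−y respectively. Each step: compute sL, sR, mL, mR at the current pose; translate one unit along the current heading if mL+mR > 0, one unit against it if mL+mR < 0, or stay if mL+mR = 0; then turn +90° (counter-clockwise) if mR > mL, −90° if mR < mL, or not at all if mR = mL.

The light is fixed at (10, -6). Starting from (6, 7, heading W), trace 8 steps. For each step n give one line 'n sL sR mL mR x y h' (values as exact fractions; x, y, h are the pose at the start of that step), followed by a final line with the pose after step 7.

0 60/73 12/25 6/25 -1062/1825 6 7 W
1 120/221 120/197 60/197 -10380/43537 7 7 N
2 6/13 30/37 15/37 -27/481 7 8 E
3 120/169 24/37 12/37 -2412/6253 8 8 S
4 60/89 60/149 30/149 -6270/13261 8 9 W
5 24/53 120/257 60/257 -2988/13621 9 9 N
6 10/27 30/49 15/49 -85/1323 9 10 E
7 120/229 120/229 60/229 -60/229 10 10 S
final 10 10 W

n=0: pose=(6,7,W); sL=60/73, sR=12/25; mL=6/25, mR=-1062/1825; mL+mR=-624/1825 → advance -1; mR−mL=-60/73 → turn -1·90°
n=1: pose=(7,7,N); sL=120/221, sR=120/197; mL=60/197, mR=-10380/43537; mL+mR=2880/43537 → advance +1; mR−mL=-120/221 → turn -1·90°
n=2: pose=(7,8,E); sL=6/13, sR=30/37; mL=15/37, mR=-27/481; mL+mR=168/481 → advance +1; mR−mL=-6/13 → turn -1·90°
n=3: pose=(8,8,S); sL=120/169, sR=24/37; mL=12/37, mR=-2412/6253; mL+mR=-384/6253 → advance -1; mR−mL=-120/169 → turn -1·90°
n=4: pose=(8,9,W); sL=60/89, sR=60/149; mL=30/149, mR=-6270/13261; mL+mR=-3600/13261 → advance -1; mR−mL=-60/89 → turn -1·90°
n=5: pose=(9,9,N); sL=24/53, sR=120/257; mL=60/257, mR=-2988/13621; mL+mR=192/13621 → advance +1; mR−mL=-24/53 → turn -1·90°
n=6: pose=(9,10,E); sL=10/27, sR=30/49; mL=15/49, mR=-85/1323; mL+mR=320/1323 → advance +1; mR−mL=-10/27 → turn -1·90°
n=7: pose=(10,10,S); sL=120/229, sR=120/229; mL=60/229, mR=-60/229; mL+mR=0 → advance +0; mR−mL=-120/229 → turn -1·90°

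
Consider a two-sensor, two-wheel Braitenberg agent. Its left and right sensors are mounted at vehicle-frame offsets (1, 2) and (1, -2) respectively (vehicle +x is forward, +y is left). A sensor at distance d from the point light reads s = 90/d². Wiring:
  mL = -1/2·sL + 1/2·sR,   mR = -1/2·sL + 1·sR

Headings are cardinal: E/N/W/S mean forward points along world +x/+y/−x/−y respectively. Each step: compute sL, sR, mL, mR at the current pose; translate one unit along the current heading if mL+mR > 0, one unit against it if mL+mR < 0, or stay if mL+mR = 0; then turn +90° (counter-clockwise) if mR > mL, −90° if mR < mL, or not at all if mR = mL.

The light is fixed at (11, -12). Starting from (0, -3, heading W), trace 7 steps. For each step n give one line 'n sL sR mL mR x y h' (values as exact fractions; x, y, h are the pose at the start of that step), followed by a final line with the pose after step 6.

n=0: pose=(0,-3,W); sL=90/193, sR=18/53; mL=-648/10229, mR=1089/10229; mL+mR=441/10229 → advance +1; mR−mL=9/53 → turn +1·90°
n=1: pose=(-1,-3,S); sL=45/82, sR=9/26; mL=-54/533, mR=153/2132; mL+mR=-63/2132 → advance -1; mR−mL=9/52 → turn +1·90°
n=2: pose=(-1,-2,E); sL=18/53, sR=18/37; mL=144/1961, mR=621/1961; mL+mR=765/1961 → advance +1; mR−mL=9/37 → turn +1·90°
n=3: pose=(0,-2,N); sL=9/29, sR=45/101; mL=198/2929, mR=1701/5858; mL+mR=2097/5858 → advance +1; mR−mL=45/202 → turn +1·90°
n=4: pose=(0,-1,W); sL=2/5, sR=90/313; mL=-88/1565, mR=137/1565; mL+mR=49/1565 → advance +1; mR−mL=45/313 → turn +1·90°
n=5: pose=(-1,-1,S); sL=9/20, sR=45/148; mL=-27/370, mR=117/1480; mL+mR=9/1480 → advance +1; mR−mL=45/296 → turn +1·90°
n=6: pose=(-1,-2,E); sL=18/53, sR=18/37; mL=144/1961, mR=621/1961; mL+mR=765/1961 → advance +1; mR−mL=9/37 → turn +1·90°

0 90/193 18/53 -648/10229 1089/10229 0 -3 W
1 45/82 9/26 -54/533 153/2132 -1 -3 S
2 18/53 18/37 144/1961 621/1961 -1 -2 E
3 9/29 45/101 198/2929 1701/5858 0 -2 N
4 2/5 90/313 -88/1565 137/1565 0 -1 W
5 9/20 45/148 -27/370 117/1480 -1 -1 S
6 18/53 18/37 144/1961 621/1961 -1 -2 E
final 0 -2 N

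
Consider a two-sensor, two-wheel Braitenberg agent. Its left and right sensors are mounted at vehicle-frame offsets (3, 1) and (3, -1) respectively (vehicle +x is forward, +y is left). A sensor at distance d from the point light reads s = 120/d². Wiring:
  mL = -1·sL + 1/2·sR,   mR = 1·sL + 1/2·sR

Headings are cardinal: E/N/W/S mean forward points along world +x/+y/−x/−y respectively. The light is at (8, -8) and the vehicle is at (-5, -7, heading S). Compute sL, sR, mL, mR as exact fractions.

30/37 3/5 -189/370 411/370

left sensor world pos  = (-4, -10); dL² = 148
right sensor world pos = (-6, -10); dR² = 200
sL = 120/148 = 30/37
sR = 120/200 = 3/5
mL = -1·sL + 1/2·sR = -189/370
mR = 1·sL + 1/2·sR = 411/370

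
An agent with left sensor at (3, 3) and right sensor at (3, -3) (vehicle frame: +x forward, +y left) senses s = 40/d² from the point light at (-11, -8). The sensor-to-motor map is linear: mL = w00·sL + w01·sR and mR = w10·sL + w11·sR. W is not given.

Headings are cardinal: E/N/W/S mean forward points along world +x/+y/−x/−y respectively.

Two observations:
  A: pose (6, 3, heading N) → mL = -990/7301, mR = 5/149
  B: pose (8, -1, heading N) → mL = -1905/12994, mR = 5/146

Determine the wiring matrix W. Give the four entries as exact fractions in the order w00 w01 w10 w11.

obs A: pose=(6,3,N) → sL=5/49, sR=10/149, mL=-990/7301, mR=5/149
obs B: pose=(8,-1,N) → sL=10/89, sR=5/73, mL=-1905/12994, mR=5/146
sensor matrix S = [[5/49, 10/149], [10/89, 5/73]]; det S = -26175/47434597
solve [mL_A; mL_B] = S·[w00; w01] and [mR_A; mR_B] = S·[w10; w11]:
  w00 = -1, w01 = -1/2, w10 = 0, w11 = 1/2

-1 -1/2 0 1/2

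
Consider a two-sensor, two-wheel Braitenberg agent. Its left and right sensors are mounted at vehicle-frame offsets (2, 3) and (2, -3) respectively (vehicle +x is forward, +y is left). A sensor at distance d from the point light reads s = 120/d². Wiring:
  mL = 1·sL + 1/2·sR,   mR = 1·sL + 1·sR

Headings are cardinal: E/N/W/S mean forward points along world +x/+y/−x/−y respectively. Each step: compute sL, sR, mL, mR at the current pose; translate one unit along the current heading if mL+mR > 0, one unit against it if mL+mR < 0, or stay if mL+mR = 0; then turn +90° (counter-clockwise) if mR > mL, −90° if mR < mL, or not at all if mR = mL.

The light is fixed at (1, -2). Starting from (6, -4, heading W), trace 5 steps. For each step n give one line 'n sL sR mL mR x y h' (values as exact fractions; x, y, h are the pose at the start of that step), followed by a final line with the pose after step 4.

n=0: pose=(6,-4,W); sL=60/17, sR=12; mL=162/17, mR=264/17; mL+mR=426/17 → advance +1; mR−mL=6 → turn +1·90°
n=1: pose=(5,-4,S); sL=24/13, sR=120/17; mL=1188/221, mR=1968/221; mL+mR=3156/221 → advance +1; mR−mL=60/17 → turn +1·90°
n=2: pose=(5,-5,E); sL=10/3, sR=5/3; mL=25/6, mR=5; mL+mR=55/6 → advance +1; mR−mL=5/6 → turn +1·90°
n=3: pose=(6,-5,N); sL=24, sR=24/13; mL=324/13, mR=336/13; mL+mR=660/13 → advance +1; mR−mL=12/13 → turn +1·90°
n=4: pose=(6,-4,W); sL=60/17, sR=12; mL=162/17, mR=264/17; mL+mR=426/17 → advance +1; mR−mL=6 → turn +1·90°

0 60/17 12 162/17 264/17 6 -4 W
1 24/13 120/17 1188/221 1968/221 5 -4 S
2 10/3 5/3 25/6 5 5 -5 E
3 24 24/13 324/13 336/13 6 -5 N
4 60/17 12 162/17 264/17 6 -4 W
final 5 -4 S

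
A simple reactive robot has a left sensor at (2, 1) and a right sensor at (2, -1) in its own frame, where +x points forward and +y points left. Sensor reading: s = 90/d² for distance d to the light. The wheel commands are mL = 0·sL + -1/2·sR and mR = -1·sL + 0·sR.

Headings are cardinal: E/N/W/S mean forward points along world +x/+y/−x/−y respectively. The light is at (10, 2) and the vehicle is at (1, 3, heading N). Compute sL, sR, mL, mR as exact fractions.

left sensor world pos  = (0, 5); dL² = 109
right sensor world pos = (2, 5); dR² = 73
sL = 90/109 = 90/109
sR = 90/73 = 90/73
mL = 0·sL + -1/2·sR = -45/73
mR = -1·sL + 0·sR = -90/109

90/109 90/73 -45/73 -90/109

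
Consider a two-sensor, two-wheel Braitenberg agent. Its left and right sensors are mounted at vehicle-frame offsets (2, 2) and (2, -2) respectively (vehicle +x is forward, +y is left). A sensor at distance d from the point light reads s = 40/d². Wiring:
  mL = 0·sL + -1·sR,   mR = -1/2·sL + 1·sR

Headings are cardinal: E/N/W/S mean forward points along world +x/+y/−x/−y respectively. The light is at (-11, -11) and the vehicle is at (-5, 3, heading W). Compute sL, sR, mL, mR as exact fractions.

left sensor world pos  = (-7, 1); dL² = 160
right sensor world pos = (-7, 5); dR² = 272
sL = 40/160 = 1/4
sR = 40/272 = 5/34
mL = 0·sL + -1·sR = -5/34
mR = -1/2·sL + 1·sR = 3/136

1/4 5/34 -5/34 3/136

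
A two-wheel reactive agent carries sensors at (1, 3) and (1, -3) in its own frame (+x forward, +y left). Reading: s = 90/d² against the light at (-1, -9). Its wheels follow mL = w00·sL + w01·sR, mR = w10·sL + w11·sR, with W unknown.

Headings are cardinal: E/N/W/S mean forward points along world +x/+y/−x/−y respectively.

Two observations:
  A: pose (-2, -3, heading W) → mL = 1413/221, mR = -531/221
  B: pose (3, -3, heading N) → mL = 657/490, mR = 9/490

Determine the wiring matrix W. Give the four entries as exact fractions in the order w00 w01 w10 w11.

1 -1/2 -1/2 1

obs A: pose=(-2,-3,W) → sL=90/13, sR=18/17, mL=1413/221, mR=-531/221
obs B: pose=(3,-3,N) → sL=9/5, sR=45/49, mL=657/490, mR=9/490
sensor matrix S = [[90/13, 18/17], [9/5, 45/49]]; det S = 241056/54145
solve [mL_A; mL_B] = S·[w00; w01] and [mR_A; mR_B] = S·[w10; w11]:
  w00 = 1, w01 = -1/2, w10 = -1/2, w11 = 1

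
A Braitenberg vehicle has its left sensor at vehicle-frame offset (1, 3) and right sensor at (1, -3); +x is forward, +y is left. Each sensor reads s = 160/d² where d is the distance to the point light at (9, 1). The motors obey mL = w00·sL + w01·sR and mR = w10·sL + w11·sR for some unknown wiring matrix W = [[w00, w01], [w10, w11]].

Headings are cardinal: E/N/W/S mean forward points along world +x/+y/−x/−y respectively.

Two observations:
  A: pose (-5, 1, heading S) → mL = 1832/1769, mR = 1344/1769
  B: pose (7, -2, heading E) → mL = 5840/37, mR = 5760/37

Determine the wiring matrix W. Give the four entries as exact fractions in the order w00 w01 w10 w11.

obs A: pose=(-5,1,S) → sL=80/61, sR=16/29, mL=1832/1769, mR=1344/1769
obs B: pose=(7,-2,E) → sL=160, sR=160/37, mL=5840/37, mR=5760/37
sensor matrix S = [[80/61, 16/29], [160, 160/37]]; det S = -5406720/65453
solve [mL_A; mL_B] = S·[w00; w01] and [mR_A; mR_B] = S·[w10; w11]:
  w00 = 1, w01 = -1/2, w10 = 1, w11 = -1

1 -1/2 1 -1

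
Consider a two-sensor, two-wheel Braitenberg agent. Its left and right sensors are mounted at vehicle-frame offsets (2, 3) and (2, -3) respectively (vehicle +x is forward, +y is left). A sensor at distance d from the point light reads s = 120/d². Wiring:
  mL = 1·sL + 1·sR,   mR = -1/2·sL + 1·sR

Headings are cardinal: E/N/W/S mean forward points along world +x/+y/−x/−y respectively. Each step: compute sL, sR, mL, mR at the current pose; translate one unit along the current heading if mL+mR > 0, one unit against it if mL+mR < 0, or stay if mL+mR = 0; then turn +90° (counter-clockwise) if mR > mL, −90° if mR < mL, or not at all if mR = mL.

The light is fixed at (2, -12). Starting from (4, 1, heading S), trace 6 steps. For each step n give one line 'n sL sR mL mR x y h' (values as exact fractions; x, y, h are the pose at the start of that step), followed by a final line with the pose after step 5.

0 60/73 60/61 8040/4453 2550/4453 4 1 S
1 40/27 8/15 272/135 -28/135 4 0 W
2 3/5 30/53 309/265 141/530 3 0 N
3 24/53 120/109 8976/5777 5052/5777 3 1 E
4 60/73 60/61 8040/4453 2550/4453 4 1 S
5 40/27 8/15 272/135 -28/135 4 0 W
final 3 0 N

n=0: pose=(4,1,S); sL=60/73, sR=60/61; mL=8040/4453, mR=2550/4453; mL+mR=10590/4453 → advance +1; mR−mL=-90/73 → turn -1·90°
n=1: pose=(4,0,W); sL=40/27, sR=8/15; mL=272/135, mR=-28/135; mL+mR=244/135 → advance +1; mR−mL=-20/9 → turn -1·90°
n=2: pose=(3,0,N); sL=3/5, sR=30/53; mL=309/265, mR=141/530; mL+mR=759/530 → advance +1; mR−mL=-9/10 → turn -1·90°
n=3: pose=(3,1,E); sL=24/53, sR=120/109; mL=8976/5777, mR=5052/5777; mL+mR=14028/5777 → advance +1; mR−mL=-36/53 → turn -1·90°
n=4: pose=(4,1,S); sL=60/73, sR=60/61; mL=8040/4453, mR=2550/4453; mL+mR=10590/4453 → advance +1; mR−mL=-90/73 → turn -1·90°
n=5: pose=(4,0,W); sL=40/27, sR=8/15; mL=272/135, mR=-28/135; mL+mR=244/135 → advance +1; mR−mL=-20/9 → turn -1·90°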